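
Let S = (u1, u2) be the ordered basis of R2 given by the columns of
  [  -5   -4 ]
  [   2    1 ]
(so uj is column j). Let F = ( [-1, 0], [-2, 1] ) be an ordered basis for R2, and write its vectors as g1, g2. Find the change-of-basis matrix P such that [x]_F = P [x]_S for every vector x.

[[1, 2], [2, 1]]

Let M have columns uj and N have columns gj. Then for every x, N [x]_F = x = M [x]_S, so P = N^(-1) M.
Since det N = -1, N^(-1) has integer entries; multiplying gives P = [[1, 2], [2, 1]].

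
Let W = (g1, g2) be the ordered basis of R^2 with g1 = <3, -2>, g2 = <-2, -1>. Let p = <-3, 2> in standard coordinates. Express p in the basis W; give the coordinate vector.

<-1, 0>

Write p = c_1 g1 + c_2 g2 and solve for the c_i.
System: 3c_1 - 2c_2 = -3, -2c_1 - c_2 = 2; solving gives c_1 = -1, c_2 = 0.
Check: -g1 + 0·g2 = <-3, 2>.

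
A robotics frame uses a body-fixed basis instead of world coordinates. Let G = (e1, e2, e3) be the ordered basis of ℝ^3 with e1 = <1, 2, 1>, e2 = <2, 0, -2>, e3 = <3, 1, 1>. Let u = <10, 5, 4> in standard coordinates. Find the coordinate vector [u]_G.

Write u = c_1 e1 + ... + c_3 e3 and solve for the c_i.
Solving this 3x3 system gives c = (1, 0, 3).
Check: e1 + 0·e2 + 3e3 = <10, 5, 4>.

<1, 0, 3>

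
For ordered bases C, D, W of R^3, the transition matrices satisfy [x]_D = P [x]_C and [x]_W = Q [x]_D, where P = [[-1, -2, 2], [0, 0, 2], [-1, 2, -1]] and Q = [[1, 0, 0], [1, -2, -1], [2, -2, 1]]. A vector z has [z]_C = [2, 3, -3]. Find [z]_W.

[-14, -9, -9]

First [z]_D = P [z]_C = [-14, -6, 7].
Then [z]_W = Q [z]_D = [-14, -9, -9].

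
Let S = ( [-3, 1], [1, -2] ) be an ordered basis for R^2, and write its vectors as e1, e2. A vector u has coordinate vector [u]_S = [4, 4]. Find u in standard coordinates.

By definition u = 4e1 + 4e2.
Summing componentwise gives [-8, -4].

[-8, -4]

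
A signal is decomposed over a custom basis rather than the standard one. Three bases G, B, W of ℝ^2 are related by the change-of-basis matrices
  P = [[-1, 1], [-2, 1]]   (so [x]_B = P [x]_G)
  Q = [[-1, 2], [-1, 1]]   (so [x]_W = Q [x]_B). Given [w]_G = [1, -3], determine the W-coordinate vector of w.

[-6, -1]

First [w]_B = P [w]_G = [-4, -5].
Then [w]_W = Q [w]_B = [-6, -1].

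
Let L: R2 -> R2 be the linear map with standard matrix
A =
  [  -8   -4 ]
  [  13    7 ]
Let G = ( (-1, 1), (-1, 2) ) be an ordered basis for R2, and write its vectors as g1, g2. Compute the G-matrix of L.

[[-2, -1], [-2, 1]]

With P the matrix whose columns are g1, g2, [L]_G = P^(-1) A P.
Column by column: L(g1) = A g1 = (4, -6); its G-coordinates (-2, -2) give column 1.
Continuing for each basis vector yields [L]_G = [[-2, -1], [-2, 1]].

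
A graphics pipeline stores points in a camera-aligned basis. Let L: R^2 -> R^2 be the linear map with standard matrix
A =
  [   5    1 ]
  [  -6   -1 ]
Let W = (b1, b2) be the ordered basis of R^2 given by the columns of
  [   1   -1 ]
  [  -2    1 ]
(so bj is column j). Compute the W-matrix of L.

With P the matrix whose columns are b1, b2, [L]_W = P^(-1) A P.
Column by column: L(b1) = A b1 = (3, -4); its W-coordinates (1, -2) give column 1.
Continuing for each basis vector yields [L]_W = [[1, -1], [-2, 3]].

[[1, -1], [-2, 3]]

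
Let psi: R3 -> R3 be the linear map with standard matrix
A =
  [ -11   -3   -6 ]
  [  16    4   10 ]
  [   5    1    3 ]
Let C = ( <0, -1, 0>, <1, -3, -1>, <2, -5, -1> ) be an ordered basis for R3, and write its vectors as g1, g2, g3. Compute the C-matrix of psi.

Let P have columns g1, ..., g3. Then [psi]_C = P^(-1) A P.
Here det P = 1, so P^(-1) is integer; computing A P first and then P^(-1)(A P) gives [[-3, -3, 2], [-1, -2, -3], [2, 3, 1]].

[[-3, -3, 2], [-1, -2, -3], [2, 3, 1]]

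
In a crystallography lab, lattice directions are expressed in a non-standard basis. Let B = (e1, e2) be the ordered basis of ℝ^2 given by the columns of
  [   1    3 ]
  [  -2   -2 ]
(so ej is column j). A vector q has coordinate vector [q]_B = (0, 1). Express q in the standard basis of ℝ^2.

By definition q = 0·e1 + e2.
Summing componentwise gives (3, -2).

(3, -2)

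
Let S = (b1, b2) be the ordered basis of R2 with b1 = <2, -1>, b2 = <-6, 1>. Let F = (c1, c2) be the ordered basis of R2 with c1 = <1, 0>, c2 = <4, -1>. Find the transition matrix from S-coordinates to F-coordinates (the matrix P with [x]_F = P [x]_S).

[[-2, -2], [1, -1]]

Take x = bj: its S-coordinates are the j-th standard unit vector, so P e_j — column j of P — equals [bj]_F.
b1 = -2c1 + c2, giving column 1 = <-2, 1>; repeating for each j gives P = [[-2, -2], [1, -1]].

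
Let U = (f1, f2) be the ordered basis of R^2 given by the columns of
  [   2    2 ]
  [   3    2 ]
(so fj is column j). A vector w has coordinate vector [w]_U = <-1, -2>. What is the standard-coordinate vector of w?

<-6, -7>

w = M [w]_U, where M has columns f1, f2.
Carrying out the matrix-vector product, w = <-6, -7>.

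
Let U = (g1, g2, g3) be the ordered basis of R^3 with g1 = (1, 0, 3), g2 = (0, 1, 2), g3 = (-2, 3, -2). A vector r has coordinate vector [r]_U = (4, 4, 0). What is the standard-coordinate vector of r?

By definition r = 4g1 + 4g2 + 0·g3.
Summing componentwise gives (4, 4, 20).

(4, 4, 20)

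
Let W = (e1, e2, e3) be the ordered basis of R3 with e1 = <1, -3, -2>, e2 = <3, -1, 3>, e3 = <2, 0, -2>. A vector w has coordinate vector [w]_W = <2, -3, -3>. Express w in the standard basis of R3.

w = M [w]_W, where M has columns e1, ..., e3.
Carrying out the matrix-vector product, w = <-13, -3, -7>.

<-13, -3, -7>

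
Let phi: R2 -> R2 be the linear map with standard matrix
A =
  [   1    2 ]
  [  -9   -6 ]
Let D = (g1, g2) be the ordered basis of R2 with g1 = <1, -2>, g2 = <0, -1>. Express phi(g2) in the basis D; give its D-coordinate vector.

Column 2 of [phi]_D is the D-coordinate vector of phi(g2).
In standard coordinates phi(g2) = A g2 = <-2, 6>.
Converting to D: <-2, 6> = -2g1 - 2g2, so the coordinate vector is <-2, -2>.

<-2, -2>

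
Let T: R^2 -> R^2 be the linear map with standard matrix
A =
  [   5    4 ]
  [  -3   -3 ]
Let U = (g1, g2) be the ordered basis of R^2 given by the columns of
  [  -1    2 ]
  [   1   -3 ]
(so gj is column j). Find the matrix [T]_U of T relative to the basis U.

[[3, 0], [1, -1]]

Let P have columns g1, g2. Then [T]_U = P^(-1) A P.
Here det P = 1, so P^(-1) is integer; computing A P first and then P^(-1)(A P) gives [[3, 0], [1, -1]].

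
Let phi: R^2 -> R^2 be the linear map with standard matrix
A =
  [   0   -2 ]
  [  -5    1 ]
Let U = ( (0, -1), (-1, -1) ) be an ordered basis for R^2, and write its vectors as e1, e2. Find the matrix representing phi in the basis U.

[[3, -2], [-2, -2]]

Let P have columns e1, e2. Then [phi]_U = P^(-1) A P.
Here det P = -1, so P^(-1) is integer; computing A P first and then P^(-1)(A P) gives [[3, -2], [-2, -2]].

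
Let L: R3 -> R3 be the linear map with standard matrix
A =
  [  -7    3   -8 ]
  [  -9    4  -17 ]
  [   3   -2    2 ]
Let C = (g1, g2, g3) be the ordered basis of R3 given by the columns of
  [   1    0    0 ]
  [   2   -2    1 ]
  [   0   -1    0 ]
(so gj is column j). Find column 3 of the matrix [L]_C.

(3, 2, 2)

Compute L(g3) = A g3 = (3, 4, -2) in standard coordinates.
Then write this in C-coordinates: solve for y in y_1 g1 + ... + y_3 g3 = (3, 4, -2).
This gives y = (3, 2, 2), which is column 3 of [L]_C.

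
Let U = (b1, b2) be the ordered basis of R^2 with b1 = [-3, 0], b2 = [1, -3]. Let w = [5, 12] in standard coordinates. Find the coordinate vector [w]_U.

[-3, -4]

We seek scalars with c_1 b1 + c_2 b2 = w; equivalently solve M c = w where the columns of M are b1, b2.
System: -3c_1 + c_2 = 5, 0c_1 - 3c_2 = 12; solving gives c_1 = -3, c_2 = -4.
Check: -3b1 - 4b2 = [5, 12].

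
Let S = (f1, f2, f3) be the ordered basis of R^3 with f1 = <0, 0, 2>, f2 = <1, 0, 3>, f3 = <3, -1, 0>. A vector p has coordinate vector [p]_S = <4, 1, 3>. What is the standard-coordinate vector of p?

<10, -3, 11>

The coordinates say p = 4f1 + f2 + 3f3; adding the scaled basis vectors gives <10, -3, 11>.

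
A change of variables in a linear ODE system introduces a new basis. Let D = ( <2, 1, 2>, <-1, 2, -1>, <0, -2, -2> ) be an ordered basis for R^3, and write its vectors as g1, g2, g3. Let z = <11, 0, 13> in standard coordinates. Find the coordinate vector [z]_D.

<4, -3, -1>

[z]_D is the unique c with M c = z, where M has columns g1, ..., g3.
Gaussian elimination on [M | z] yields c = (4, -3, -1).
Check: 4g1 - 3g2 - g3 = <11, 0, 13>.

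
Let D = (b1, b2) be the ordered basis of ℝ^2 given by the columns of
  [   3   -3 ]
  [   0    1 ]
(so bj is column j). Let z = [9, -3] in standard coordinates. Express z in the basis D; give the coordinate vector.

[0, -3]

Write z = c_1 b1 + c_2 b2 and solve for the c_i.
System: 3c_1 - 3c_2 = 9, 0c_1 + c_2 = -3; solving gives c_1 = 0, c_2 = -3.
Check: 0·b1 - 3b2 = [9, -3].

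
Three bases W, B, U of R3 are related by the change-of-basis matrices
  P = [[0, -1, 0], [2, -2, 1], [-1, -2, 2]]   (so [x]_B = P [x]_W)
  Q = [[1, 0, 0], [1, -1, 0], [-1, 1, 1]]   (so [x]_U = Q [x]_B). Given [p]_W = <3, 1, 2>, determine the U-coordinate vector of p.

First [p]_B = P [p]_W = <-1, 6, -1>.
Then [p]_U = Q [p]_B = <-1, -7, 6>.

<-1, -7, 6>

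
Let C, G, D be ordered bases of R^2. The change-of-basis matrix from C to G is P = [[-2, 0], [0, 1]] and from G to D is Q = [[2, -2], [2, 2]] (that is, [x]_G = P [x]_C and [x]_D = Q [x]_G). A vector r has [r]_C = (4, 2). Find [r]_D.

(-20, -12)

Apply P to get G-coordinates (-8, 2), then Q to get D-coordinates.
The result is [r]_D = (-20, -12).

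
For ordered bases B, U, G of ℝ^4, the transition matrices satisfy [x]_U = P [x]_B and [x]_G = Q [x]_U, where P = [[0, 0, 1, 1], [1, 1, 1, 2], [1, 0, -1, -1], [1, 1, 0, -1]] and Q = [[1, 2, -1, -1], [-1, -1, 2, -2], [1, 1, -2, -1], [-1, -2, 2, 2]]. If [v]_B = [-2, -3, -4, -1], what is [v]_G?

[-26, 30, -18, 25]

First [v]_U = P [v]_B = [-5, -11, 3, -4].
Then [v]_G = Q [v]_U = [-26, 30, -18, 25].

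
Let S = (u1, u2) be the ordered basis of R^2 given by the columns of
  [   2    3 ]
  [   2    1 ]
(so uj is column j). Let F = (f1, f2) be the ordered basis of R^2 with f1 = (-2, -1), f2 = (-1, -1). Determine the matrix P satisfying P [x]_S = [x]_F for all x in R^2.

[[0, -2], [-2, 1]]

Take x = uj: its S-coordinates are the j-th standard unit vector, so P e_j — column j of P — equals [uj]_F.
u1 = 0·f1 - 2f2, giving column 1 = (0, -2); repeating for each j gives P = [[0, -2], [-2, 1]].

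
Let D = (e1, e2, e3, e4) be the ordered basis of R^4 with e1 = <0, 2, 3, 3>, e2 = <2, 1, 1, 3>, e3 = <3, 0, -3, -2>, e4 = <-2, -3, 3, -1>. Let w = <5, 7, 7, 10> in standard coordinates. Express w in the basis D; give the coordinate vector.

<3, 1, 1, 0>

Write w = c_1 e1 + ... + c_4 e4 and solve for the c_i.
Row-reducing the augmented matrix [M | w] gives c = (3, 1, 1, 0).
Check: 3e1 + e2 + e3 + 0·e4 = <5, 7, 7, 10>.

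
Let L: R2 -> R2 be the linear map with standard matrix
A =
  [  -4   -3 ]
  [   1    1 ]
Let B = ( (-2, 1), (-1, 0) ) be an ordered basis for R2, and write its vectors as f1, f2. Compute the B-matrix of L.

[[-1, -1], [-3, -2]]

Let P have columns f1, f2. Then [L]_B = P^(-1) A P.
Here det P = 1, so P^(-1) is integer; computing A P first and then P^(-1)(A P) gives [[-1, -1], [-3, -2]].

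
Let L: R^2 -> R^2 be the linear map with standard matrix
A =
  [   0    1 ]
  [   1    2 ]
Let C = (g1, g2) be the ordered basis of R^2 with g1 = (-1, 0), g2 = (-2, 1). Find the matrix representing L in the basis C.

[[2, -1], [-1, 0]]

The j-th column of [L]_C is [L(gj)]_C.
L(g1) = A g1 = (0, -1) = 2g1 - g2, so column 1 is (2, -1).
Repeating for g2 and assembling the columns gives [[2, -1], [-1, 0]].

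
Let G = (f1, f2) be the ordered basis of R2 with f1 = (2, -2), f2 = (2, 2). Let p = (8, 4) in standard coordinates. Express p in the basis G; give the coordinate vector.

We seek scalars with c_1 f1 + c_2 f2 = p; equivalently solve M c = p where the columns of M are f1, f2.
System: 2c_1 + 2c_2 = 8, -2c_1 + 2c_2 = 4; solving gives c_1 = 1, c_2 = 3.
Check: f1 + 3f2 = (8, 4).

(1, 3)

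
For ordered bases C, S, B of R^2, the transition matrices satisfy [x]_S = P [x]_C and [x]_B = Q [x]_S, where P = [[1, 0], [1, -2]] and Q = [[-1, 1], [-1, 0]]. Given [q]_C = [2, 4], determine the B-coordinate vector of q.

Composing the changes, [q]_B = Q P [q]_C.
Q P = [[0, -2], [-1, 0]]; applying this to [2, 4] gives [-8, -2].

[-8, -2]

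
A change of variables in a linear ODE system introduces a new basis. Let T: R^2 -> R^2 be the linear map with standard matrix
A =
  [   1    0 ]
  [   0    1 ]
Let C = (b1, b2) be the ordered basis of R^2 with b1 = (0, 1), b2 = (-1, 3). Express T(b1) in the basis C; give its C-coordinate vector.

(1, 0)

Column 1 of [T]_C is the C-coordinate vector of T(b1).
In standard coordinates T(b1) = A b1 = (0, 1).
Converting to C: (0, 1) = b1 + 0·b2, so the coordinate vector is (1, 0).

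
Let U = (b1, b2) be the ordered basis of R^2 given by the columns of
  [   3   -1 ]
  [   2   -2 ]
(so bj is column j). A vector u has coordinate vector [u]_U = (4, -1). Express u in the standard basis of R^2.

(13, 10)

By definition u = 4b1 - b2.
Summing componentwise gives (13, 10).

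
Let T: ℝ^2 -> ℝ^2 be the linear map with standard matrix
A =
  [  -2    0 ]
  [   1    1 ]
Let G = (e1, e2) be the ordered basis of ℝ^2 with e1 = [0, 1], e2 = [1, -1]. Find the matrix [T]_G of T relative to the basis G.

Let P have columns e1, e2. Then [T]_G = P^(-1) A P.
Here det P = -1, so P^(-1) is integer; computing A P first and then P^(-1)(A P) gives [[1, -2], [0, -2]].

[[1, -2], [0, -2]]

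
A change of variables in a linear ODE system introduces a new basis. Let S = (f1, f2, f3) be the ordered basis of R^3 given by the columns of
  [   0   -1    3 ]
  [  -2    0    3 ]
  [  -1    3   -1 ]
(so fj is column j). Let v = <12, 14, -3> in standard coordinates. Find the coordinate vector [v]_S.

Write v = c_1 f1 + ... + c_3 f3 and solve for the c_i.
Row-reducing the augmented matrix [M | v] gives c = (-1, 0, 4).
Check: -f1 + 0·f2 + 4f3 = <12, 14, -3>.

<-1, 0, 4>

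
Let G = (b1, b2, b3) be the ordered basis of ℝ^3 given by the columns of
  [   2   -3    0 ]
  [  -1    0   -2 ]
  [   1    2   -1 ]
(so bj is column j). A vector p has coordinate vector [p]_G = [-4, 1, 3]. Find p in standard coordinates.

By definition p = -4b1 + b2 + 3b3.
Summing componentwise gives [-11, -2, -5].

[-11, -2, -5]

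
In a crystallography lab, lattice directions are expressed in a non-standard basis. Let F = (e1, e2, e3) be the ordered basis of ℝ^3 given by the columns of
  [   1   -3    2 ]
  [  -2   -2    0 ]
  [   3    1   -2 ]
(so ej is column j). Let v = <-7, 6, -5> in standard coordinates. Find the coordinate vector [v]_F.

We seek scalars with c_1 e1 + ... + c_3 e3 = v; equivalently solve M c = v where the columns of M are e1, ..., e3.
Solving this 3x3 system gives c = (-3, 0, -2).
Check: -3e1 + 0·e2 - 2e3 = <-7, 6, -5>.

<-3, 0, -2>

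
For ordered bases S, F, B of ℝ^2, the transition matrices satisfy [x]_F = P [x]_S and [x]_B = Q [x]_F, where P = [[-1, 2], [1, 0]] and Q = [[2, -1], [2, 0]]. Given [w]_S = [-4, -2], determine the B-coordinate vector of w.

[4, 0]

Apply P to get F-coordinates [0, -4], then Q to get B-coordinates.
The result is [w]_B = [4, 0].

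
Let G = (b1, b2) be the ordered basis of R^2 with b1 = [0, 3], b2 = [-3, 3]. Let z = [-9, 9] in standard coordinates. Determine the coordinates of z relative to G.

[0, 3]

[z]_G is the unique c with M c = z, where M has columns b1, b2.
System: 0c_1 - 3c_2 = -9, 3c_1 + 3c_2 = 9; solving gives c_1 = 0, c_2 = 3.
Check: 0·b1 + 3b2 = [-9, 9].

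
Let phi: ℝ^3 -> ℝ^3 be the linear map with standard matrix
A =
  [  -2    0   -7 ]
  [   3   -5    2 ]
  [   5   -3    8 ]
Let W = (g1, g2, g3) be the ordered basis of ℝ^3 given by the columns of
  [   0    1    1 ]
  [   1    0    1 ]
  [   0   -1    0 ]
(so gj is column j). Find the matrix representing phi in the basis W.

Let P have columns g1, ..., g3. Then [phi]_W = P^(-1) A P.
Here det P = -1, so P^(-1) is integer; computing A P first and then P^(-1)(A P) gives [[-2, -1, -2], [3, 3, -2], [-3, 2, 0]].

[[-2, -1, -2], [3, 3, -2], [-3, 2, 0]]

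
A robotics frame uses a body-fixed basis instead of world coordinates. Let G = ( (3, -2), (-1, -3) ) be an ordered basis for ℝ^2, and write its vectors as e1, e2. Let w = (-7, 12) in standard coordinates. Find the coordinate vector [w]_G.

(-3, -2)

We seek scalars with c_1 e1 + c_2 e2 = w; equivalently solve M c = w where the columns of M are e1, e2.
System: 3c_1 - c_2 = -7, -2c_1 - 3c_2 = 12; solving gives c_1 = -3, c_2 = -2.
Check: -3e1 - 2e2 = (-7, 12).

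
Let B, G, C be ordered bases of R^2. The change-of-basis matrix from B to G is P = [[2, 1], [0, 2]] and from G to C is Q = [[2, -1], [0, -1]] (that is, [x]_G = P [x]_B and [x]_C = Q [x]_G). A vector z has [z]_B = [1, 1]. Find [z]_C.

[4, -2]

First [z]_G = P [z]_B = [3, 2].
Then [z]_C = Q [z]_G = [4, -2].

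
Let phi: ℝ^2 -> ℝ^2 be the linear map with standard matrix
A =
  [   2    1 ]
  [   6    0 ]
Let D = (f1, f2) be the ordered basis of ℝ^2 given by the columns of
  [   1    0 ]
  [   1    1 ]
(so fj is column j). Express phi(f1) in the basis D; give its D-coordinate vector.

[3, 3]

Compute phi(f1) = A f1 = [3, 6] in standard coordinates.
Then write this in D-coordinates: solve for y in y_1 f1 + y_2 f2 = [3, 6].
This gives y = [3, 3], which is column 1 of [phi]_D.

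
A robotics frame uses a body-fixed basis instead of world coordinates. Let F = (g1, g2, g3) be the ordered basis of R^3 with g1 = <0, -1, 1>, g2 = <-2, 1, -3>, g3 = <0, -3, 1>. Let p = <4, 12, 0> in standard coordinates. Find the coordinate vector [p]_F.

<-2, -2, -4>

Write p = c_1 g1 + ... + c_3 g3 and solve for the c_i.
Solving this 3x3 system gives c = (-2, -2, -4).
Check: -2g1 - 2g2 - 4g3 = <4, 12, 0>.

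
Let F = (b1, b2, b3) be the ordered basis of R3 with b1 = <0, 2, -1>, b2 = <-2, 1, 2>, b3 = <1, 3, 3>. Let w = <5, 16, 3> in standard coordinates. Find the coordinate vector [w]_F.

<4, -1, 3>

We seek scalars with c_1 b1 + ... + c_3 b3 = w; equivalently solve M c = w where the columns of M are b1, ..., b3.
Solving this 3x3 system gives c = (4, -1, 3).
Check: 4b1 - b2 + 3b3 = <5, 16, 3>.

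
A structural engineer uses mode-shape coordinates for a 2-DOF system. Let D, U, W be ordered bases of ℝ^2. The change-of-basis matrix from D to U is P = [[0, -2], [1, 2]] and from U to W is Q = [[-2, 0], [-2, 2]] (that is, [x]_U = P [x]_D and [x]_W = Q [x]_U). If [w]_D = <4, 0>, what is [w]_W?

<0, 8>

Composing the changes, [w]_W = Q P [w]_D.
Q P = [[0, 4], [2, 8]]; applying this to <4, 0> gives <0, 8>.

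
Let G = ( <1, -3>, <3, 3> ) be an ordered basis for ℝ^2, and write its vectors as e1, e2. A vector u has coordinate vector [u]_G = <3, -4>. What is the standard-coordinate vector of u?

u = M [u]_G, where M has columns e1, e2.
Carrying out the matrix-vector product, u = <-9, -21>.

<-9, -21>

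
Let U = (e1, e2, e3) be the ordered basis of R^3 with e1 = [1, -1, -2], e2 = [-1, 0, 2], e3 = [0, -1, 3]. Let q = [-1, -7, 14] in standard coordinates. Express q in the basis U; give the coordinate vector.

[3, 4, 4]

We seek scalars with c_1 e1 + ... + c_3 e3 = q; equivalently solve M c = q where the columns of M are e1, ..., e3.
Gaussian elimination on [M | q] yields c = (3, 4, 4).
Check: 3e1 + 4e2 + 4e3 = [-1, -7, 14].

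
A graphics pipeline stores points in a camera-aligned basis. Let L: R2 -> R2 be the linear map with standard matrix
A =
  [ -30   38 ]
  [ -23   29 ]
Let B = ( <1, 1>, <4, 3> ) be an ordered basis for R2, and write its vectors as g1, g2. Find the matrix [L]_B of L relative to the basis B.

[[0, -2], [2, -1]]

With P the matrix whose columns are g1, g2, [L]_B = P^(-1) A P.
Column by column: L(g1) = A g1 = <8, 6>; its B-coordinates <0, 2> give column 1.
Continuing for each basis vector yields [L]_B = [[0, -2], [2, -1]].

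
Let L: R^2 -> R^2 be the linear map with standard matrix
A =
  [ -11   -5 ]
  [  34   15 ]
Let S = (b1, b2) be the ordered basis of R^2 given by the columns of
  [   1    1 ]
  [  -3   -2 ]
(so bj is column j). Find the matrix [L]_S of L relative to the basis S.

With P the matrix whose columns are b1, b2, [L]_S = P^(-1) A P.
Column by column: L(b1) = A b1 = [4, -11]; its S-coordinates [3, 1] give column 1.
Continuing for each basis vector yields [L]_S = [[3, -2], [1, 1]].

[[3, -2], [1, 1]]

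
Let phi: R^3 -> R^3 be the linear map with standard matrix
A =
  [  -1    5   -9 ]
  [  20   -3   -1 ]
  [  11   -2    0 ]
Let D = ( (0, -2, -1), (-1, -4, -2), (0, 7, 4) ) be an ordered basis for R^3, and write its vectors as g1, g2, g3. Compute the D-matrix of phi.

The j-th column of [phi]_D is [phi(gj)]_D.
phi(g1) = A g1 = (-1, 7, 4) = -2g1 + g2 + g3, so column 1 is (-2, 1, 1).
Repeating for g2, g3 and assembling the columns gives [[-2, 1, 0], [1, 1, 1], [1, 0, -3]].

[[-2, 1, 0], [1, 1, 1], [1, 0, -3]]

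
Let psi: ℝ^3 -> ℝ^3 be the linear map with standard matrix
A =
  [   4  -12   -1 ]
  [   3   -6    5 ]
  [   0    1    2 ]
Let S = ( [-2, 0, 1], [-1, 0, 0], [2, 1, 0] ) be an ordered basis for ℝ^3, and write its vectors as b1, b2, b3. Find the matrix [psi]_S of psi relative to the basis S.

[[2, 0, 1], [3, -2, 2], [-1, -3, 0]]

The j-th column of [psi]_S is [psi(bj)]_S.
psi(b1) = A b1 = [-9, -1, 2] = 2b1 + 3b2 - b3, so column 1 is [2, 3, -1].
Repeating for b2, b3 and assembling the columns gives [[2, 0, 1], [3, -2, 2], [-1, -3, 0]].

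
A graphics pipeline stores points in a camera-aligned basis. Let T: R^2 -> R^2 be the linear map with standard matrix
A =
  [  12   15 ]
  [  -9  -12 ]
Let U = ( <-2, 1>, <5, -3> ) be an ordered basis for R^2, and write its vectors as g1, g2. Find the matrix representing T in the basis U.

Let P have columns g1, g2. Then [T]_U = P^(-1) A P.
Here det P = 1, so P^(-1) is integer; computing A P first and then P^(-1)(A P) gives [[-3, 0], [-3, 3]].

[[-3, 0], [-3, 3]]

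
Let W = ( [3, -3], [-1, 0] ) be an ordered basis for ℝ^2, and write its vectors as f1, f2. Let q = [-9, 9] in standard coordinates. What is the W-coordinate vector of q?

[-3, 0]

[q]_W is the unique c with M c = q, where M has columns f1, f2.
System: 3c_1 - c_2 = -9, -3c_1 + 0c_2 = 9; solving gives c_1 = -3, c_2 = 0.
Check: -3f1 + 0·f2 = [-9, 9].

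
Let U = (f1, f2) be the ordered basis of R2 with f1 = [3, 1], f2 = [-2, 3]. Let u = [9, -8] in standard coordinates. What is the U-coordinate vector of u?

Write u = c_1 f1 + c_2 f2 and solve for the c_i.
System: 3c_1 - 2c_2 = 9, c_1 + 3c_2 = -8; solving gives c_1 = 1, c_2 = -3.
Check: f1 - 3f2 = [9, -8].

[1, -3]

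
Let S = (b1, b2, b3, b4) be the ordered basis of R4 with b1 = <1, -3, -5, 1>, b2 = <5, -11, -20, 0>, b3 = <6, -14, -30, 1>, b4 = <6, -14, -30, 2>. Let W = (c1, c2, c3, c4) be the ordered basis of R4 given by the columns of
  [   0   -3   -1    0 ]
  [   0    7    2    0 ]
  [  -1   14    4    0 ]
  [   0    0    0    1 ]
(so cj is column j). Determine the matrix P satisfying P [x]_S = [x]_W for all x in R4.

Take x = bj: its S-coordinates are the j-th standard unit vector, so P e_j — column j of P — equals [bj]_W.
b1 = -c1 - c2 + 2c3 + c4, giving column 1 = <-1, -1, 2, 1>; repeating for each j gives P = [[-1, -2, 2, 2], [-1, -1, -2, -2], [2, -2, 0, 0], [1, 0, 1, 2]].

[[-1, -2, 2, 2], [-1, -1, -2, -2], [2, -2, 0, 0], [1, 0, 1, 2]]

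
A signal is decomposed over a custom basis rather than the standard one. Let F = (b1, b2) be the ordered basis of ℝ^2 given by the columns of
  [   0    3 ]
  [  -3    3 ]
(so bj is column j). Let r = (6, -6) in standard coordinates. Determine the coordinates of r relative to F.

(4, 2)

[r]_F is the unique c with M c = r, where M has columns b1, b2.
System: 0c_1 + 3c_2 = 6, -3c_1 + 3c_2 = -6; solving gives c_1 = 4, c_2 = 2.
Check: 4b1 + 2b2 = (6, -6).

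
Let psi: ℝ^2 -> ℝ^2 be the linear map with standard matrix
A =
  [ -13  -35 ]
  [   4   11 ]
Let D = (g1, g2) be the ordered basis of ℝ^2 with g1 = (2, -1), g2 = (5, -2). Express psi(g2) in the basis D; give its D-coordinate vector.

(0, 1)

Compute psi(g2) = A g2 = (5, -2) in standard coordinates.
Then write this in D-coordinates: solve for y in y_1 g1 + y_2 g2 = (5, -2).
This gives y = (0, 1), which is column 2 of [psi]_D.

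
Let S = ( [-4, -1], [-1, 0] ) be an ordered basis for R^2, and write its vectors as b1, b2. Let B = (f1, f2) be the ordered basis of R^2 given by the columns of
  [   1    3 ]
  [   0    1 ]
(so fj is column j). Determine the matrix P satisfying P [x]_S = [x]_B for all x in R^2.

Column j of P is [bj]_B, since P maps S-coordinates to B-coordinates.
Expressing b1 in B: b1 = -f1 - f2, so column 1 of P is [-1, -1].
Doing the same for each bj gives P = [[-1, -1], [-1, 0]].

[[-1, -1], [-1, 0]]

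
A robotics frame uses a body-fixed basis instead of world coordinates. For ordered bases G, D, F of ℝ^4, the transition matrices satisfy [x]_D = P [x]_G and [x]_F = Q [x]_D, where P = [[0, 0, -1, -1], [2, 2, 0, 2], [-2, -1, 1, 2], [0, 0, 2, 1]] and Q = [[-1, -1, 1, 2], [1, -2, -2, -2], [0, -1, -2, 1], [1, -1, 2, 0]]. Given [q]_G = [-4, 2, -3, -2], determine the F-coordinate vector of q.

Apply P to get D-coordinates [5, -8, -1, -8], then Q to get F-coordinates.
The result is [q]_F = [-14, 39, 2, 11].

[-14, 39, 2, 11]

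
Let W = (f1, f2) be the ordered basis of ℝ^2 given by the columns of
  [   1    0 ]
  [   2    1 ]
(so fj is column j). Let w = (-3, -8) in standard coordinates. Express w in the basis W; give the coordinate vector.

(-3, -2)

[w]_W is the unique c with M c = w, where M has columns f1, f2.
System: c_1 + 0c_2 = -3, 2c_1 + c_2 = -8; solving gives c_1 = -3, c_2 = -2.
Check: -3f1 - 2f2 = (-3, -8).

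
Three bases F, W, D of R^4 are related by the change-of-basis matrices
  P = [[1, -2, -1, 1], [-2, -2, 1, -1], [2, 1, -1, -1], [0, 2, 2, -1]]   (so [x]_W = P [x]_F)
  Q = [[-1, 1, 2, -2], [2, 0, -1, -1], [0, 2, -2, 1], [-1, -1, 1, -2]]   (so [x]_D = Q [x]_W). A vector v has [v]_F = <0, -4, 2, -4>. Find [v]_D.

<8, 6, 32, -18>

Apply P to get W-coordinates <2, 14, -2, 0>, then Q to get D-coordinates.
The result is [v]_D = <8, 6, 32, -18>.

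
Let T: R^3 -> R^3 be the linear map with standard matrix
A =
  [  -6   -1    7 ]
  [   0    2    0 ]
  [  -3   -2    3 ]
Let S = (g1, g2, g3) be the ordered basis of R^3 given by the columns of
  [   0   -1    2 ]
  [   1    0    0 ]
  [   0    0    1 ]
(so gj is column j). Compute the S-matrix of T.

Let P have columns g1, ..., g3. Then [T]_S = P^(-1) A P.
Here det P = 1, so P^(-1) is integer; computing A P first and then P^(-1)(A P) gives [[2, 0, 0], [-3, 0, -1], [-2, 3, -3]].

[[2, 0, 0], [-3, 0, -1], [-2, 3, -3]]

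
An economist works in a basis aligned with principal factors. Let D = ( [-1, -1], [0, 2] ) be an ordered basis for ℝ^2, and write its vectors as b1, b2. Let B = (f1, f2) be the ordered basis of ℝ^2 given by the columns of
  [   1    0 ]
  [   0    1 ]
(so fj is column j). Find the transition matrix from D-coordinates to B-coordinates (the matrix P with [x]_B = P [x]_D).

[[-1, 0], [-1, 2]]

Let M have columns bj and N have columns fj. Then for every x, N [x]_B = x = M [x]_D, so P = N^(-1) M.
Since det N = 1, N^(-1) has integer entries; multiplying gives P = [[-1, 0], [-1, 2]].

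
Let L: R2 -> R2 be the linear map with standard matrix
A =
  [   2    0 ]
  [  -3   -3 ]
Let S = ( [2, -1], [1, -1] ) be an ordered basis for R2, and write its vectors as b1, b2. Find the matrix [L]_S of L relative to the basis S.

[[1, 2], [2, -2]]

The j-th column of [L]_S is [L(bj)]_S.
L(b1) = A b1 = [4, -3] = b1 + 2b2, so column 1 is [1, 2].
Repeating for b2 and assembling the columns gives [[1, 2], [2, -2]].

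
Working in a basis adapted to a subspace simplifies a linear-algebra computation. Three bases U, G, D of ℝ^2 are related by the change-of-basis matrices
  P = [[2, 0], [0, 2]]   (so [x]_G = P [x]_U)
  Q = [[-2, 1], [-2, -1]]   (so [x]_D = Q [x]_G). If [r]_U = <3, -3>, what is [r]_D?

Composing the changes, [r]_D = Q P [r]_U.
Q P = [[-4, 2], [-4, -2]]; applying this to <3, -3> gives <-18, -6>.

<-18, -6>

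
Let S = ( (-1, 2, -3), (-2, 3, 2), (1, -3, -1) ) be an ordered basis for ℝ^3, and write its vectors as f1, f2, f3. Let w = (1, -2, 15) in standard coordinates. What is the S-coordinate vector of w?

We seek scalars with c_1 f1 + ... + c_3 f3 = w; equivalently solve M c = w where the columns of M are f1, ..., f3.
Gaussian elimination on [M | w] yields c = (-4, 1, -1).
Check: -4f1 + f2 - f3 = (1, -2, 15).

(-4, 1, -1)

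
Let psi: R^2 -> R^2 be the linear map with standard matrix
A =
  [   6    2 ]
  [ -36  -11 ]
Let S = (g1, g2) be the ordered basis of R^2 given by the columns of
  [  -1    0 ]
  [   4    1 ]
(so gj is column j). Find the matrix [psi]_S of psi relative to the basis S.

[[-2, -2], [0, -3]]

With P the matrix whose columns are g1, g2, [psi]_S = P^(-1) A P.
Column by column: psi(g1) = A g1 = <2, -8>; its S-coordinates <-2, 0> give column 1.
Continuing for each basis vector yields [psi]_S = [[-2, -2], [0, -3]].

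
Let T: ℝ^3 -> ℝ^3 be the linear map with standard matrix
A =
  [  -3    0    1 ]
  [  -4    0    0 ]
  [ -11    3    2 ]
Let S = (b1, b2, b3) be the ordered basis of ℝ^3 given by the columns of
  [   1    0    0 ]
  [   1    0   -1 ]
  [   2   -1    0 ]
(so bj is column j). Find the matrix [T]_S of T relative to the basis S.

Let P have columns b1, ..., b3. Then [T]_S = P^(-1) A P.
Here det P = -1, so P^(-1) is integer; computing A P first and then P^(-1)(A P) gives [[-1, -1, 0], [2, 0, 3], [3, -1, 0]].

[[-1, -1, 0], [2, 0, 3], [3, -1, 0]]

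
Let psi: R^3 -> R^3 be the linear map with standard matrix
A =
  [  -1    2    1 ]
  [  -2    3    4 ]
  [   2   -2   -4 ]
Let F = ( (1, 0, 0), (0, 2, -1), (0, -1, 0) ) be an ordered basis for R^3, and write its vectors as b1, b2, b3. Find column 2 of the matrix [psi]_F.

(3, 0, -2)

Compute psi(b2) = A b2 = (3, 2, 0) in standard coordinates.
Then write this in F-coordinates: solve for y in y_1 b1 + ... + y_3 b3 = (3, 2, 0).
This gives y = (3, 0, -2), which is column 2 of [psi]_F.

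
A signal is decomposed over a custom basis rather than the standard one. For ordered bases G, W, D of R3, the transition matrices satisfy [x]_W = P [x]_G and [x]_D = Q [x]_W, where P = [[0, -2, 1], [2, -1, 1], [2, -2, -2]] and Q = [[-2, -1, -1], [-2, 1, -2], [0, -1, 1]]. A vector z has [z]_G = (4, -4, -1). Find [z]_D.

First [z]_W = P [z]_G = (7, 11, 18).
Then [z]_D = Q [z]_W = (-43, -39, 7).

(-43, -39, 7)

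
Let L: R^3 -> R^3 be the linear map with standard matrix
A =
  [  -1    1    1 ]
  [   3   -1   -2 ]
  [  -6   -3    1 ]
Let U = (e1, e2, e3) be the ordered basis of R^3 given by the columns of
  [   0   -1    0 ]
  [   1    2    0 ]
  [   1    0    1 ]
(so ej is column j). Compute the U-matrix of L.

[[1, 1, 0], [-2, -3, -1], [-3, -1, 1]]

With P the matrix whose columns are e1, ..., e3, [L]_U = P^(-1) A P.
Column by column: L(e1) = A e1 = [2, -3, -2]; its U-coordinates [1, -2, -3] give column 1.
Continuing for each basis vector yields [L]_U = [[1, 1, 0], [-2, -3, -1], [-3, -1, 1]].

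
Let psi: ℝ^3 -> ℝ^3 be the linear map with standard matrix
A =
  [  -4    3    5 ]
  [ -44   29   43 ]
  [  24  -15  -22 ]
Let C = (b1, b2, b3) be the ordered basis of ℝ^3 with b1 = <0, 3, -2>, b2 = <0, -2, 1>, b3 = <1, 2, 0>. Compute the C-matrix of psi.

[[-1, -3, 2], [-3, 2, -2], [-1, -1, 2]]

The j-th column of [psi]_C is [psi(bj)]_C.
psi(b1) = A b1 = <-1, 1, -1> = -b1 - 3b2 - b3, so column 1 is <-1, -3, -1>.
Repeating for b2, b3 and assembling the columns gives [[-1, -3, 2], [-3, 2, -2], [-1, -1, 2]].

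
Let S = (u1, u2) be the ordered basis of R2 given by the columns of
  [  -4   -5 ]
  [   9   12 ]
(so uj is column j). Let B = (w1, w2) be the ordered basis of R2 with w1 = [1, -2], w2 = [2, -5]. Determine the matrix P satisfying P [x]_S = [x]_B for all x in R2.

[[-2, -1], [-1, -2]]

Take x = uj: its S-coordinates are the j-th standard unit vector, so P e_j — column j of P — equals [uj]_B.
u1 = -2w1 - w2, giving column 1 = [-2, -1]; repeating for each j gives P = [[-2, -1], [-1, -2]].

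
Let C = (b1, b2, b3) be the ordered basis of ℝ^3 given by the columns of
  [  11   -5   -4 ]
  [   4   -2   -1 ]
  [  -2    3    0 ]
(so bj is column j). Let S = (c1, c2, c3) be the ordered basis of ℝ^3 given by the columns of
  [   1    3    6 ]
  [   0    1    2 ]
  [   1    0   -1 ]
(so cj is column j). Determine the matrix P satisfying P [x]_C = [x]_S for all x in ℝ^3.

[[-1, 1, -1], [2, 2, 1], [1, -2, -1]]

Let M have columns bj and N have columns cj. Then for every x, N [x]_S = x = M [x]_C, so P = N^(-1) M.
Since det N = -1, N^(-1) has integer entries; multiplying gives P = [[-1, 1, -1], [2, 2, 1], [1, -2, -1]].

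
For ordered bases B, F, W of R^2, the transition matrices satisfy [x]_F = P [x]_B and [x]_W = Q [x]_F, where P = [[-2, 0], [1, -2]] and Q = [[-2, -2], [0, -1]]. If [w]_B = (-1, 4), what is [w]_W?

Apply P to get F-coordinates (2, -9), then Q to get W-coordinates.
The result is [w]_W = (14, 9).

(14, 9)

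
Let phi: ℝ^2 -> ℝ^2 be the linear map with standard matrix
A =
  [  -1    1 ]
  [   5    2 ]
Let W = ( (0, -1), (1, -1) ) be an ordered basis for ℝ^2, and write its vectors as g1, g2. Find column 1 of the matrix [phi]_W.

Compute phi(g1) = A g1 = (-1, -2) in standard coordinates.
Then write this in W-coordinates: solve for y in y_1 g1 + y_2 g2 = (-1, -2).
This gives y = (3, -1), which is column 1 of [phi]_W.

(3, -1)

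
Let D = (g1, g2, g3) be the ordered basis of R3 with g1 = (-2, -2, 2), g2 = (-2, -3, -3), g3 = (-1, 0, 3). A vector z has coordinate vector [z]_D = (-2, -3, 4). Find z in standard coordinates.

(6, 13, 17)

The coordinates say z = -2g1 - 3g2 + 4g3; adding the scaled basis vectors gives (6, 13, 17).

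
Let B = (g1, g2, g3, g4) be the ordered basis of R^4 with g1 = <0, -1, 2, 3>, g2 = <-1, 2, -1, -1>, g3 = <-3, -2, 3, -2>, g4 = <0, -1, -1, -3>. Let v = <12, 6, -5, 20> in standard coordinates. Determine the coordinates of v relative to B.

<3, 0, -4, -1>

[v]_B is the unique c with M c = v, where M has columns g1, ..., g4.
Row-reducing the augmented matrix [M | v] gives c = (3, 0, -4, -1).
Check: 3g1 + 0·g2 - 4g3 - g4 = <12, 6, -5, 20>.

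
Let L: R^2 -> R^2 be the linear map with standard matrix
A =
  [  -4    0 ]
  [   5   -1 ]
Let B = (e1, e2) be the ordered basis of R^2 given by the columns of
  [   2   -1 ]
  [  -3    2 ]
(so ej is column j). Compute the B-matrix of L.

Let P have columns e1, e2. Then [L]_B = P^(-1) A P.
Here det P = 1, so P^(-1) is integer; computing A P first and then P^(-1)(A P) gives [[-3, 1], [2, -2]].

[[-3, 1], [2, -2]]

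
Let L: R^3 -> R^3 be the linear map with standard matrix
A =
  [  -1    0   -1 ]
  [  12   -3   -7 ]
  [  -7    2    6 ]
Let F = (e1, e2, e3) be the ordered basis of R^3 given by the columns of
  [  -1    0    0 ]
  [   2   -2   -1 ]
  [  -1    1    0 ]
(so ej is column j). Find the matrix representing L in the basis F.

[[-2, 1, 0], [3, 3, -2], [1, -3, 1]]

With P the matrix whose columns are e1, ..., e3, [L]_F = P^(-1) A P.
Column by column: L(e1) = A e1 = [2, -11, 5]; its F-coordinates [-2, 3, 1] give column 1.
Continuing for each basis vector yields [L]_F = [[-2, 1, 0], [3, 3, -2], [1, -3, 1]].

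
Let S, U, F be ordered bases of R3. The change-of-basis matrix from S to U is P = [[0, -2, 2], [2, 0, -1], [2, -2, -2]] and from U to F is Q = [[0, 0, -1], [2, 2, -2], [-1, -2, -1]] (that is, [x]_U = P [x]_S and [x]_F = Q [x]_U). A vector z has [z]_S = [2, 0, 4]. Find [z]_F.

Apply P to get U-coordinates [8, 0, -4], then Q to get F-coordinates.
The result is [z]_F = [4, 24, -4].

[4, 24, -4]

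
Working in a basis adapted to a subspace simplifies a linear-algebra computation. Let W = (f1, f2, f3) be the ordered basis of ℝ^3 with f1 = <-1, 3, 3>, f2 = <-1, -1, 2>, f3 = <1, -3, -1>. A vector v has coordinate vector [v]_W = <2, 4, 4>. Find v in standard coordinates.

By definition v = 2f1 + 4f2 + 4f3.
Summing componentwise gives <-2, -10, 10>.

<-2, -10, 10>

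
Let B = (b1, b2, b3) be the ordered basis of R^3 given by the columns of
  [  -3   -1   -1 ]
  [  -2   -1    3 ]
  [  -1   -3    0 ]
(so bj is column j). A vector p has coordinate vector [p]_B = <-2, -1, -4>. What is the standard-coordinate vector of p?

The coordinates say p = -2b1 - b2 - 4b3; adding the scaled basis vectors gives <11, -7, 5>.

<11, -7, 5>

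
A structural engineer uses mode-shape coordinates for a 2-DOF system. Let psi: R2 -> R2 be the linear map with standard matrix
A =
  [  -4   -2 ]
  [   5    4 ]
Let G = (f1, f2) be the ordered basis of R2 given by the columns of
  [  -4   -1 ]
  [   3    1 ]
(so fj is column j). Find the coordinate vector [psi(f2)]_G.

[-1, 2]

Compute psi(f2) = A f2 = [2, -1] in standard coordinates.
Then write this in G-coordinates: solve for y in y_1 f1 + y_2 f2 = [2, -1].
This gives y = [-1, 2], which is column 2 of [psi]_G.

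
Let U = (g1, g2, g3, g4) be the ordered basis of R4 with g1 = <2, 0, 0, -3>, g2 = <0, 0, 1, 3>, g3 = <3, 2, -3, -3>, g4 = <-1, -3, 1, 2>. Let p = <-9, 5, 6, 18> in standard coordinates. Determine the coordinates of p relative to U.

Write p = c_1 g1 + ... + c_4 g4 and solve for the c_i.
Row-reducing the augmented matrix [M | p] gives c = (-3, 3, -2, -3).
Check: -3g1 + 3g2 - 2g3 - 3g4 = <-9, 5, 6, 18>.

<-3, 3, -2, -3>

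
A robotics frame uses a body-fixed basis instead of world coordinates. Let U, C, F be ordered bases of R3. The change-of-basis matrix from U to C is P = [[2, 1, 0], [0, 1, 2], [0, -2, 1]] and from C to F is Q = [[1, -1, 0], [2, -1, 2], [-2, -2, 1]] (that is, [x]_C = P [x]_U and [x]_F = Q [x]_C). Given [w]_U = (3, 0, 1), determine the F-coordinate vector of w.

(4, 12, -15)

Composing the changes, [w]_F = Q P [w]_U.
Q P = [[2, 0, -2], [4, -3, 0], [-4, -6, -3]]; applying this to (3, 0, 1) gives (4, 12, -15).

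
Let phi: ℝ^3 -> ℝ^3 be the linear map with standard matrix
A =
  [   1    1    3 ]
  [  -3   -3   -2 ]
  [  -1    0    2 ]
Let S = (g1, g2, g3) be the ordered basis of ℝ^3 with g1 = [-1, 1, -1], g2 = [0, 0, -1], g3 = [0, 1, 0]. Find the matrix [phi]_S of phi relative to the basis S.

[[3, 3, -1], [-2, -1, 1], [-1, -1, -2]]

The j-th column of [phi]_S is [phi(gj)]_S.
phi(g1) = A g1 = [-3, 2, -1] = 3g1 - 2g2 - g3, so column 1 is [3, -2, -1].
Repeating for g2, g3 and assembling the columns gives [[3, 3, -1], [-2, -1, 1], [-1, -1, -2]].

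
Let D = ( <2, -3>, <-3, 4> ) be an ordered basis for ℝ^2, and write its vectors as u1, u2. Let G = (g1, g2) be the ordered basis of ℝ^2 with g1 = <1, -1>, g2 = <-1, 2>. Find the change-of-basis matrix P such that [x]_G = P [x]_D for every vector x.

[[1, -2], [-1, 1]]

Let M have columns uj and N have columns gj. Then for every x, N [x]_G = x = M [x]_D, so P = N^(-1) M.
Since det N = 1, N^(-1) has integer entries; multiplying gives P = [[1, -2], [-1, 1]].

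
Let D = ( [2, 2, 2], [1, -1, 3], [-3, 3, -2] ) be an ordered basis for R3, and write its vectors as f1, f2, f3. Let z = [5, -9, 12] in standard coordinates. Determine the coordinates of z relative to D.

[z]_D is the unique c with M c = z, where M has columns f1, ..., f3.
Solving this 3x3 system gives c = (-1, 4, -1).
Check: -f1 + 4f2 - f3 = [5, -9, 12].

[-1, 4, -1]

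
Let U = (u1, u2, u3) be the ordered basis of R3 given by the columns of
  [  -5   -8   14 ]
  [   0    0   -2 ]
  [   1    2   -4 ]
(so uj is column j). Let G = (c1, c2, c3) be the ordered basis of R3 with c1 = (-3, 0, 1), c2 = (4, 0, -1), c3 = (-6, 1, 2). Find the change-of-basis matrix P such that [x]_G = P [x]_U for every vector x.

[[-1, 0, 2], [-2, -2, 2], [0, 0, -2]]

Take x = uj: its U-coordinates are the j-th standard unit vector, so P e_j — column j of P — equals [uj]_G.
u1 = -c1 - 2c2 + 0·c3, giving column 1 = (-1, -2, 0); repeating for each j gives P = [[-1, 0, 2], [-2, -2, 2], [0, 0, -2]].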